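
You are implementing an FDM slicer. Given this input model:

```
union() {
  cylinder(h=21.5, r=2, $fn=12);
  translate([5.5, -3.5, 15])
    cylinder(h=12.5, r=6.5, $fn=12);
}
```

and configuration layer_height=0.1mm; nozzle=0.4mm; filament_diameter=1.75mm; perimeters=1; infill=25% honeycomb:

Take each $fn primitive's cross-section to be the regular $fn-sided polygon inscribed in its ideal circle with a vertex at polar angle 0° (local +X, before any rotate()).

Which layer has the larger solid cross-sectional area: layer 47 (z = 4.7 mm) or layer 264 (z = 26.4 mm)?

Layer 47 (z = 4.7): the cylinder: section is a regular 12-gon, circumradius r=2 (area = (12/2)·2.000²·sin(360°/12) = 12.00 mm²); the cylinder at (5.5, -3.5) is absent (z outside [15, 27.5]); Combining (union): only the r=2 cylinder is present, so the union is just that shape — area = 12.00 mm². So its area = 12.00 mm². Layer 264 (z = 26.4): the cylinder does not reach this height (z outside [0, 21.5]); the r=6.5 cylinder at (5.5, -3.5) gives a regular 12-gon of circumradius 6.5 (constant along its height) (area = (12/2)·6.500²·sin(360°/12) = 126.75 mm²); Combining (union): only the r=6.5 cylinder at (5.5, -3.5) is present, so the union is just that shape — area = 126.75 mm². So its area = 126.75 mm². Layer 264 is larger (126.75 vs 12.00 mm²).

layer 264 (z = 26.4 mm)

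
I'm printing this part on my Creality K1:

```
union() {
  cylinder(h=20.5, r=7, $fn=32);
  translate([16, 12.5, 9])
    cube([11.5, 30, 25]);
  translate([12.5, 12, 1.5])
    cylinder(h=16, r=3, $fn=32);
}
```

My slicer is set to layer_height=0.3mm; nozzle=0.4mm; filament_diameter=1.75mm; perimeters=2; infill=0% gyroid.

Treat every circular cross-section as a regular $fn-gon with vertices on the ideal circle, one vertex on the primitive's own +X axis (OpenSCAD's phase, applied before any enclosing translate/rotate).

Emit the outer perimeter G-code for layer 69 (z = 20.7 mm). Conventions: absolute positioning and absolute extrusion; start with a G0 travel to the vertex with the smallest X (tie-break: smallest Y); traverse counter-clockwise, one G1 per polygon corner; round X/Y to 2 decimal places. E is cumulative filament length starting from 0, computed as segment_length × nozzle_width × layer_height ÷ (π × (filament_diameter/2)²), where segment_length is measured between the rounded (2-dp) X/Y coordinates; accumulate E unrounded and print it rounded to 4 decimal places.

At z = 20.7 mm: the cylinder is not intersected at this z (z outside [0, 20.5]); the cube at (16, 12.5) is present — its section is the full 11.5×30 rectangle; the cylinder at (12.5, 12) is absent (z outside [1.5, 17.5]); Taking the union: only the 11.5×30 cube at (16, 12.5) is present, so the union is just that shape — 1 connected region. The outline is a single polygon with 4 vertices. Extrusion per mm of travel: 0.4 × 0.3 / (π × 0.875²) = 0.049890. Accumulating E over each segment gives final E = 4.1409.

G0 X16.00 Y12.50 Z20.70
G1 X27.50 Y12.50 E0.5737
G1 X27.50 Y42.50 E2.0704
G1 X16.00 Y42.50 E2.6442
G1 X16.00 Y12.50 E4.1409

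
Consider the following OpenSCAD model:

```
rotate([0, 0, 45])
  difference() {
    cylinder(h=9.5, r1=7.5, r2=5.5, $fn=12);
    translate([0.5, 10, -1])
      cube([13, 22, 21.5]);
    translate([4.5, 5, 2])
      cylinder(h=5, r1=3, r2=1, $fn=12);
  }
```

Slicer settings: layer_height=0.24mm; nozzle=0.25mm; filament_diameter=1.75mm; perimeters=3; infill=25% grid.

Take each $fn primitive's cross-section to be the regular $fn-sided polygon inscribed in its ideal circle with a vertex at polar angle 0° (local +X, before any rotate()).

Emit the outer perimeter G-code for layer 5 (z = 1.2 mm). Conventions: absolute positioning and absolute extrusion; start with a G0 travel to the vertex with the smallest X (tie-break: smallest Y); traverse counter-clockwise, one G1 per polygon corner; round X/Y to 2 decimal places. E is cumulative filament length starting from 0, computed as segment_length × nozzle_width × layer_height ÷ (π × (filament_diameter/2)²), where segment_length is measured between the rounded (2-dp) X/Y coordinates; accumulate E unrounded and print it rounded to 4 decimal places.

At z = 1.2 mm: the cone: at t=0.126 of its height the radius interpolates to r₁+(r₂−r₁)t = 7.247, giving a regular 12-gon of that circumradius; the 13×22 cube at (0.5, 10) contributes its full rectangle; the cone at (4.5, 5) is not intersected at this z (z outside [2, 7]); After the difference (first − rest): starting from the cone, the 13×22 cube at (0.5, 10) misses the remaining region (no effect) — 1 connected region; (whole slice rotated 45° about Z — lengths, areas and connectivity unchanged). The outline is a single polygon with 12 vertices. Extrusion per mm of travel: 0.25 × 0.24 / (π × 0.875²) = 0.024945. Accumulating E over each segment gives final E = 1.1227.

G0 X-7.00 Y-1.88 Z1.20
G1 X-5.12 Y-5.12 E0.0934
G1 X-1.88 Y-7.00 E0.1869
G1 X1.88 Y-7.00 E0.2807
G1 X5.12 Y-5.12 E0.3741
G1 X7.00 Y-1.88 E0.4676
G1 X7.00 Y1.88 E0.5614
G1 X5.12 Y5.12 E0.6548
G1 X1.88 Y7.00 E0.7482
G1 X-1.88 Y7.00 E0.8420
G1 X-5.12 Y5.12 E0.9355
G1 X-7.00 Y1.88 E1.0289
G1 X-7.00 Y-1.88 E1.1227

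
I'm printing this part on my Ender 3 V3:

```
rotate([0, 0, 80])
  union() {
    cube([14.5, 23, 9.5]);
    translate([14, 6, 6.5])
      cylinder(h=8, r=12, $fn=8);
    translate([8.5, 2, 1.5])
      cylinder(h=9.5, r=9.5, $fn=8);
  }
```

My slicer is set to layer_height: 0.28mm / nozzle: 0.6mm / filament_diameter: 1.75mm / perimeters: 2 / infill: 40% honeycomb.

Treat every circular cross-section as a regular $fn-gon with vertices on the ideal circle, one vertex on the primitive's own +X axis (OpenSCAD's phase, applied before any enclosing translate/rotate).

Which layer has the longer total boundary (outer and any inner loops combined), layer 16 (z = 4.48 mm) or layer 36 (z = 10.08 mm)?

layer 16 (z = 4.48 mm)

Layer 16 (z = 4.48): the cube is present — its section is the full 14.5×23 rectangle (perimeter 75.00 mm); the cylinder at (14, 6) is not intersected at this z (z outside [6.5, 14.5]); the cylinder at (8.5, 2): section is a regular 8-gon, circumradius r=9.5 (perimeter = 2·8·9.500·sin(180°/8) = 58.17 mm); Taking the union: the regions partially overlap (shared area 141.15 mm²), so the edge portions inside another operand are dropped and the merged outline is re-measured after clipping — boundary = 86.82 mm; (rotated 80° about Z; rotation is an isometry so areas/perimeters/island counts are preserved). So its perimeter = 86.82 mm. Layer 36 (z = 10.08): the cube does not reach this height (z outside [0, 9.5]); the r=12 cylinder at (14, 6) contributes a regular 8-gon of circumradius 12 (perimeter = 2·8·12.000·sin(180°/8) = 73.48 mm); the r=9.5 cylinder at (8.5, 2) gives a regular 8-gon of circumradius 9.5 (constant along its height) (perimeter = 2·8·9.500·sin(180°/8) = 58.17 mm); Taking the union: the regions partially overlap (shared area 186.13 mm²), so the edge portions inside another operand are dropped and the merged outline is re-measured after clipping — boundary = 80.96 mm; (rotated 80° about Z; rotation is an isometry so areas/perimeters/island counts are preserved). So its perimeter = 80.96 mm. Layer 16 is larger (86.82 vs 80.96 mm).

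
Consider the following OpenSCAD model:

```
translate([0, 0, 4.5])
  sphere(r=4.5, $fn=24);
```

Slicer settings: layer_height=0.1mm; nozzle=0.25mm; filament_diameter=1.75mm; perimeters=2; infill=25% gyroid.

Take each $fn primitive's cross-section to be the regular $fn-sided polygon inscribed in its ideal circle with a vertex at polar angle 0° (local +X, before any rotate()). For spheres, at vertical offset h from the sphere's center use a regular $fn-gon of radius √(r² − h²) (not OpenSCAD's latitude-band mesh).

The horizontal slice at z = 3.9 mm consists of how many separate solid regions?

At z = 3.9 mm: the sphere: section is a regular 24-gon, circumradius = √(r²−h²) = √(4.5²−0.6²) = 4.460. The result has 1 disconnected region.

1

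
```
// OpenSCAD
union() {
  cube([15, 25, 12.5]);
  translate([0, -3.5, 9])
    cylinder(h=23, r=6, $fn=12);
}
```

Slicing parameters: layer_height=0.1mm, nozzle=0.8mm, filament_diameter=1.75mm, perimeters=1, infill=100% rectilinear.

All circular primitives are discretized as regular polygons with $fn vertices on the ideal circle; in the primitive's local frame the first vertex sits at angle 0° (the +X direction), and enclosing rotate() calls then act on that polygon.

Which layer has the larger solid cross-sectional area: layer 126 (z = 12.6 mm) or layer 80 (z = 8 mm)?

Layer 126 (z = 12.6): the cube is absent (z outside [0, 12.5]); the r=6 cylinder at (0, -3.5) contributes a regular 12-gon of circumradius 6 (area = (12/2)·6.000²·sin(360°/12) = 108.00 mm²); Combining (union): only the r=6 cylinder at (0, -3.5) is present, so the union is just that shape — area = 108.00 mm². So its area = 108.00 mm². Layer 80 (z = 8): the cube (footprint 15×25) is included at this height (area 375.00 mm²); the cylinder at (0, -3.5) is not intersected at this z (z outside [9, 32]); Taking the union: only the 15×25 cube is present, so the union is just that shape — area = 375.00 mm². So its area = 375.00 mm². Layer 80 is larger (375.00 vs 108.00 mm²).

layer 80 (z = 8 mm)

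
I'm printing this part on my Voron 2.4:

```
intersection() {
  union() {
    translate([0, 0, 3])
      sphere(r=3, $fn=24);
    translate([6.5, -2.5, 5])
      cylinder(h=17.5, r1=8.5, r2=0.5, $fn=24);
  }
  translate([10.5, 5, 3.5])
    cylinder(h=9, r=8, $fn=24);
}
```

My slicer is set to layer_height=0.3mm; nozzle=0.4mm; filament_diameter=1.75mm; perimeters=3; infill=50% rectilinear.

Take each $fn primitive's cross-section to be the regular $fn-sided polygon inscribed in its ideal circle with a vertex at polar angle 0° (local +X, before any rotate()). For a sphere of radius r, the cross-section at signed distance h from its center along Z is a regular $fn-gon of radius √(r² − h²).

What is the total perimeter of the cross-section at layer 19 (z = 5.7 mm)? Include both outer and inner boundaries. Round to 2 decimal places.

At z = 5.7 mm: the sphere: section is a regular 24-gon, circumradius = √(r²−h²) = √(3²−2.7²) = 1.308 (perimeter = 2·24·1.308·sin(180°/24) = 8.19 mm); the cone at (6.5, -2.5): at t=0.040 of its height the radius interpolates to r₁+(r₂−r₁)t = 8.180, giving a regular 24-gon of that circumradius (perimeter = 2·24·8.180·sin(180°/24) = 51.25 mm); Taking the union: the regions partially overlap (shared area 5.19 mm²), so the edge portions inside another operand are dropped and the merged outline is re-measured after clipping — boundary = 51.31 mm; the cylinder at (10.5, 5): section is a regular 24-gon, circumradius r=8 (perimeter = 2·24·8.000·sin(180°/24) = 50.12 mm); Taking the intersection: the r=8 cylinder at (10.5, 5) partially overlaps the result so far; clipping to the common part keeps 73.16 mm² — boundary = 32.75 mm. Overall, the cross-section is a single solid region. Total boundary length (outer) = 32.75 mm.

32.75 mm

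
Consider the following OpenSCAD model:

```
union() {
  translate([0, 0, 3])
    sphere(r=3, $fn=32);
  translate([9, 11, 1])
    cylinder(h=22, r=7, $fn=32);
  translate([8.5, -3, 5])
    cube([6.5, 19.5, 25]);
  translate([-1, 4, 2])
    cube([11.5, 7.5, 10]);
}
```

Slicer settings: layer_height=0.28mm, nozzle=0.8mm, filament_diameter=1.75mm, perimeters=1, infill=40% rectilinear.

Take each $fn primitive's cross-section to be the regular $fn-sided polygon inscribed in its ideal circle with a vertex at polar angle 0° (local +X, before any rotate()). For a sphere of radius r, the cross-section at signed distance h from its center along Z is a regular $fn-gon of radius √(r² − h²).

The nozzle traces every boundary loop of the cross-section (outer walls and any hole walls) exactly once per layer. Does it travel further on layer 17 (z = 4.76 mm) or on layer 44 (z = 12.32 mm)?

layer 17 (z = 4.76 mm)

Layer 17 (z = 4.76): the sphere: section is a regular 32-gon, circumradius = √(r²−h²) = √(3²−1.76²) = 2.429 (perimeter = 2·32·2.429·sin(180°/32) = 15.24 mm); the r=7 cylinder at (9, 11) contributes a regular 32-gon of circumradius 7 (perimeter = 2·32·7.000·sin(180°/32) = 43.91 mm); the cube at (8.5, -3) does not reach this height (z outside [5, 30]); the cube at (-1, 4) (footprint 11.5×7.5) is included at this height (perimeter 38.00 mm); Taking the union: the regions partially overlap (shared area 52.86 mm²), so the edge portions inside another operand are dropped and the merged outline is re-measured after clipping — boundary = 68.38 mm. So its perimeter = 68.38 mm. Layer 44 (z = 12.32): the sphere does not reach this height (|z−center|=9.320 > r=3); the cylinder at (9, 11): section is a regular 32-gon, circumradius r=7 (perimeter = 2·32·7.000·sin(180°/32) = 43.91 mm); the cube at (8.5, -3) is present — its section is the full 6.5×19.5 rectangle (perimeter 52.00 mm); the cube at (-1, 4) does not reach this height (z outside [2, 12]); Combining (union): the regions partially overlap (shared area 73.68 mm²), so the edge portions inside another operand are dropped and the merged outline is re-measured after clipping — boundary = 61.21 mm. So its perimeter = 61.21 mm. Layer 17 is larger (68.38 vs 61.21 mm).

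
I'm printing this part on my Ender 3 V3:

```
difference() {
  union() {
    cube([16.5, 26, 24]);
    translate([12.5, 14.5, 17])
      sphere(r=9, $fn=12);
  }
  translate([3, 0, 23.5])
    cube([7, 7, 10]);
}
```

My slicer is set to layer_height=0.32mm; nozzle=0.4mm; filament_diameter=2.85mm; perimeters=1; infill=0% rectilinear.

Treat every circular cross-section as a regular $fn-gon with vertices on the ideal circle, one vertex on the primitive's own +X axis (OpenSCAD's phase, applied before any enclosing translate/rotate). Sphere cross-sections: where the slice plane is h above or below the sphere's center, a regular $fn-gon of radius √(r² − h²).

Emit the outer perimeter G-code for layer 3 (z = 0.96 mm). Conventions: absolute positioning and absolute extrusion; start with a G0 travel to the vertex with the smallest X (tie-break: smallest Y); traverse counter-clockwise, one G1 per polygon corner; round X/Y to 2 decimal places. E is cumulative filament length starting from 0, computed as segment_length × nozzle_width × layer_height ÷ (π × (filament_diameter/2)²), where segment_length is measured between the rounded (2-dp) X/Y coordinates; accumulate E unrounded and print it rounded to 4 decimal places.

G0 X0.00 Y0.00 Z0.96
G1 X16.50 Y0.00 E0.3311
G1 X16.50 Y26.00 E0.8527
G1 X0.00 Y26.00 E1.1838
G1 X0.00 Y0.00 E1.7055

At z = 0.96 mm: the cube (footprint 16.5×26) is included at this height; the sphere at (12.5, 14.5) is not intersected at this z (|z−center|=16.040 > r=9); Taking the union: only the 16.5×26 cube is present, so the union is just that shape — 1 connected region; the cube at (3, 0) does not reach this height (z outside [23.5, 33.5]); After the difference (first − rest): none of the subtracted shapes is present at this height, so that combined region is unchanged — 1 connected region. The outline is a single polygon with 4 vertices. Extrusion per mm of travel: 0.4 × 0.32 / (π × 1.425²) = 0.020065. Accumulating E over each segment gives final E = 1.7055.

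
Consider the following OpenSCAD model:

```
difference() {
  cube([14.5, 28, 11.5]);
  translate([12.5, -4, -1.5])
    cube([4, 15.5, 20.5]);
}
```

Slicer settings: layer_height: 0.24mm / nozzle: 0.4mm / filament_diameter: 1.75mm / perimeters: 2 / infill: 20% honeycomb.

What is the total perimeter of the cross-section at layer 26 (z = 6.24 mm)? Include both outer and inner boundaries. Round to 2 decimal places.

85.00 mm

At z = 6.24 mm: the cube is present — its section is the full 14.5×28 rectangle (perimeter 85.00 mm); the cube at (12.5, -4) is present — its section is the full 4×15.5 rectangle (perimeter 39.00 mm); Taking the first minus the rest: starting from the 14.5×28 cube, the 4×15.5 cube at (12.5, -4) partially overlaps it — only the 23.00 mm² overlap (of its 62.00 mm²) is removed, clipping the outline — boundary = 85.00 mm. Overall, the cross-section is a single solid region. Total boundary length (outer) = 85.00 mm.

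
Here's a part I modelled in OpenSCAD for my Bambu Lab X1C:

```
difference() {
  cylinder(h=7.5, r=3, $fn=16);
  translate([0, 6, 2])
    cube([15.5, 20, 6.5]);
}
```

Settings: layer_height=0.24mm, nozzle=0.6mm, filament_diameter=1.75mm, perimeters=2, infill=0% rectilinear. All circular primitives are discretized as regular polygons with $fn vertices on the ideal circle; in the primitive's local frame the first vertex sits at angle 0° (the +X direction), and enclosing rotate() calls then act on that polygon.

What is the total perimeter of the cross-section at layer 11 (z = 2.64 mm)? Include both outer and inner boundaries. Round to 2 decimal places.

18.73 mm

At z = 2.64 mm: the cylinder: section is a regular 16-gon, circumradius r=3 (perimeter = 2·16·3.000·sin(180°/16) = 18.73 mm); the cube at (0, 6) is present — its section is the full 15.5×20 rectangle (perimeter 71.00 mm); Taking the first minus the rest: starting from the r=3 cylinder, the 15.5×20 cube at (0, 6) misses the remaining region (no effect) — boundary = 18.73 mm. Overall, the cross-section is a single solid region. Total boundary length (outer) = 18.73 mm.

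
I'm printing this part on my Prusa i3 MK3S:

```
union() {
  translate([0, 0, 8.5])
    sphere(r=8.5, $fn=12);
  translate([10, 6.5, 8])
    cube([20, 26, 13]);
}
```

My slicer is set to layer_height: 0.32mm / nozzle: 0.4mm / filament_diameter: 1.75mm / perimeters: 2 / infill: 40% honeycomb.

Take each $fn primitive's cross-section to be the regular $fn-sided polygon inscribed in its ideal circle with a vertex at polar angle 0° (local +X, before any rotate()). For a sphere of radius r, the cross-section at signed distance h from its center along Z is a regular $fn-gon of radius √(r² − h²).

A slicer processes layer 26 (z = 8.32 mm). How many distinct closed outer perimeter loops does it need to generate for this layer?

At z = 8.32 mm: the r=8.5 sphere contributes a regular 12-gon of circumradius √(8.5²−0.18²) = 8.498; the 20×26 cube at (10, 6.5) contributes its full rectangle; Taking the union: the 2 present regions are separate (no shared area or edge), so areas and boundary lengths simply add and each stays a separate island — 2 connected regions. The result has 2 disconnected regions.

2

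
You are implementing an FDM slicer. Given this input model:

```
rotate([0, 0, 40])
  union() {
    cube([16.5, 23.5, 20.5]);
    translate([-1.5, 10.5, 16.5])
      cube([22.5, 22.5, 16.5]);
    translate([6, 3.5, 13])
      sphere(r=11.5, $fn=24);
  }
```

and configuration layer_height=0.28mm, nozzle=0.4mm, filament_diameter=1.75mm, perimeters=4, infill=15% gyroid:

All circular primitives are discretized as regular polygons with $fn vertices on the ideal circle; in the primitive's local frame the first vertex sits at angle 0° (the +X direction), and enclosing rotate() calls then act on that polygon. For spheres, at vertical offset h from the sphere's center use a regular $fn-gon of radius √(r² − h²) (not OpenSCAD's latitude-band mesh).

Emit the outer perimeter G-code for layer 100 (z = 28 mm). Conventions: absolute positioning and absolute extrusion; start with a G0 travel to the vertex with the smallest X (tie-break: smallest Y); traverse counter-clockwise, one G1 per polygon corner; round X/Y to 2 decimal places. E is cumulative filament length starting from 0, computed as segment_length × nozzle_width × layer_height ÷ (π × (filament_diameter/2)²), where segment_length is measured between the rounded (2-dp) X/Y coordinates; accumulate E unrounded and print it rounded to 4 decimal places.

G0 X-22.36 Y24.32 Z28.00
G1 X-7.90 Y7.08 E1.0478
G1 X9.34 Y21.54 E2.0955
G1 X-5.13 Y38.78 E3.1436
G1 X-22.36 Y24.32 E4.1910

At z = 28 mm: the cube does not reach this height (z outside [0, 20.5]); the cube at (-1.5, 10.5) is present — its section is the full 22.5×22.5 rectangle; the sphere at (6, 3.5) does not reach this height (|z−center|=15.000 > r=11.5); Taking the union: only the 22.5×22.5 cube at (-1.5, 10.5) is present, so the union is just that shape — 1 connected region; (rotated 40° about Z; rotation is an isometry so areas/perimeters/island counts are preserved). The outline is a single polygon with 4 vertices. Extrusion per mm of travel: 0.4 × 0.28 / (π × 0.875²) = 0.046564. Accumulating E over each segment gives final E = 4.1910.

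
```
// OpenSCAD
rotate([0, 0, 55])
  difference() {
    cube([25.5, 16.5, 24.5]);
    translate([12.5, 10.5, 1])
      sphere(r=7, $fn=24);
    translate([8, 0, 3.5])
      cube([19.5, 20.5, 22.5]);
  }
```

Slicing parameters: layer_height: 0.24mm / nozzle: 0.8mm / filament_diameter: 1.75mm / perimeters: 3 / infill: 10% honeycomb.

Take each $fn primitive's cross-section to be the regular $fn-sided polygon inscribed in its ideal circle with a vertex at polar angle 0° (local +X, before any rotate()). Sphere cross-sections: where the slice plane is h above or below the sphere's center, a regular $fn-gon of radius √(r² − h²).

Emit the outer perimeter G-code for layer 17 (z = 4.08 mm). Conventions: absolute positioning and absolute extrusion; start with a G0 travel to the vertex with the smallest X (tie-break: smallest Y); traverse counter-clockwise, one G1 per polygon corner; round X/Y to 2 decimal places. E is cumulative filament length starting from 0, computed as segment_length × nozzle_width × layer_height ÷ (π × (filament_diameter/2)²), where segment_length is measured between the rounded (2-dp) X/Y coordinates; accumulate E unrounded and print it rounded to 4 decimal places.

At z = 4.08 mm: the cube (footprint 25.5×16.5) is included at this height; the r=7 sphere at (12.5, 10.5) contributes a regular 24-gon of circumradius √(7²−3.08²) = 6.286; the cube at (8, 0) (footprint 19.5×20.5) is included at this height; After the difference (first − rest): starting from the 25.5×16.5 cube, the r=7 sphere at (12.5, 10.5) partially overlaps it — only the 122.13 mm² overlap (of its 122.72 mm²) is removed, clipping the outline; the 19.5×20.5 cube at (8, 0) partially overlaps it — only the 177.06 mm² overlap (of its 399.75 mm²) is removed, clipping the outline — 1 connected region; (rotated 55° about Z; rotation is an isometry so areas/perimeters/island counts are preserved). The outline is a single polygon with 11 vertices. Extrusion per mm of travel: 0.8 × 0.24 / (π × 0.875²) = 0.079824. Accumulating E over each segment gives final E = 3.9859.

G0 X-13.52 Y9.46 Z4.08
G1 X0.00 Y0.00 E1.3172
G1 X4.59 Y6.55 E1.9556
G1 X-0.43 Y10.07 E2.4450
G1 X-1.98 Y10.00 E2.5689
G1 X-3.58 Y10.36 E2.6998
G1 X-5.04 Y11.11 E2.8308
G1 X-6.25 Y12.22 E2.9619
G1 X-7.13 Y13.61 E3.0932
G1 X-7.59 Y15.08 E3.2162
G1 X-8.93 Y16.02 E3.3468
G1 X-13.52 Y9.46 E3.9859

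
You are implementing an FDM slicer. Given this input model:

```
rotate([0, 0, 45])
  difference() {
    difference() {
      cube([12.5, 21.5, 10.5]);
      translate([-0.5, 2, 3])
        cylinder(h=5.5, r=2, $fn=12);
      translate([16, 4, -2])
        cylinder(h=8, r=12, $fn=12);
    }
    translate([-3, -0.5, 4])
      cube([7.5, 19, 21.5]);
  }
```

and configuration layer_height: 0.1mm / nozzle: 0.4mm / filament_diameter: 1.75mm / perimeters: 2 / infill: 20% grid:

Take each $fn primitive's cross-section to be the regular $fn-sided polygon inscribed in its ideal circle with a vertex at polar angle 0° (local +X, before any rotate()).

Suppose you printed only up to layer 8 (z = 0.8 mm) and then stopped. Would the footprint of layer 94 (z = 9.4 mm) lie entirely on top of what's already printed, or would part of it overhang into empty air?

Compare the two slices. At z = 0.8: the cube (footprint 12.5×21.5) is included at this height (area 268.75 mm²); the cylinder at (-0.5, 2) is not intersected at this z (z outside [3, 8.5]); the r=12 cylinder at (16, 4) contributes a regular 12-gon of circumradius 12 (area = (12/2)·12.000²·sin(360°/12) = 432.00 mm²); Taking the first minus the rest: starting from the 12.5×21.5 cube (268.75 mm²), the r=12 cylinder at (16, 4) partially overlaps it — only the 99.50 mm² overlap (of its 432.00 mm²) is removed, clipping the outline — area = 169.25 mm²; the cube at (-3, -0.5) is absent (z outside [4, 25.5]); After the difference (first − rest): none of the subtracted shapes is present at this height, so that combined region is unchanged — area = 169.25 mm²; (rotated 45° about Z; rotation is an isometry so areas/perimeters/island counts are preserved). At z = 9.4: the 12.5×21.5 cube contributes its full rectangle (area 268.75 mm²); the cylinder at (-0.5, 2) is absent (z outside [3, 8.5]); the cylinder at (16, 4) is absent (z outside [-2, 6]); Taking the first minus the rest: none of the subtracted shapes is present at this height, so the 12.5×21.5 cube is unchanged — area = 268.75 mm²; the 7.5×19 cube at (-3, -0.5) contributes its full rectangle (area 142.50 mm²); Taking the first minus the rest: starting from the result so far (268.75 mm²), the 7.5×19 cube at (-3, -0.5) partially overlaps it — only the 83.25 mm² overlap (of its 142.50 mm²) is removed, clipping the outline — area = 185.50 mm²; (rotated 45° about Z; rotation is an isometry so areas/perimeters/island counts are preserved). Checking containment: at z = 9.4 the cross-section extends beyond the z = 0.8 cross-section by about 98.56 mm².

part overhangs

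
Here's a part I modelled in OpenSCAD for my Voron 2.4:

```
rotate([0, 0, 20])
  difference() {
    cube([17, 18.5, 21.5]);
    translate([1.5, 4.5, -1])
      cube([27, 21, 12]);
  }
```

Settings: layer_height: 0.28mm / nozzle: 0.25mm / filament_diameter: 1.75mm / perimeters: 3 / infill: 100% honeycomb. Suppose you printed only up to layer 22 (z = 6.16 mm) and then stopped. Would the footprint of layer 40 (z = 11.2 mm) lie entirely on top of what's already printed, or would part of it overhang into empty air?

Compare the two slices. At z = 6.16: the cube is present — its section is the full 17×18.5 rectangle (area 314.50 mm²); the cube at (1.5, 4.5) is present — its section is the full 27×21 rectangle (area 567.00 mm²); After the difference (first − rest): starting from the 17×18.5 cube (314.50 mm²), the 27×21 cube at (1.5, 4.5) partially overlaps it — only the 217.00 mm² overlap (of its 567.00 mm²) is removed, clipping the outline — area = 97.50 mm²; (whole slice rotated 20° about Z — lengths, areas and connectivity unchanged). At z = 11.2: the cube is present — its section is the full 17×18.5 rectangle (area 314.50 mm²); the cube at (1.5, 4.5) is absent (z outside [-1, 11]); Subtracting the remaining from the first: none of the subtracted shapes is present at this height, so the 17×18.5 cube is unchanged — area = 314.50 mm²; (rotated 20° about Z; rotation is an isometry so areas/perimeters/island counts are preserved). Checking containment: at z = 11.2 the cross-section extends beyond the z = 6.16 cross-section by about 217.00 mm².

part overhangs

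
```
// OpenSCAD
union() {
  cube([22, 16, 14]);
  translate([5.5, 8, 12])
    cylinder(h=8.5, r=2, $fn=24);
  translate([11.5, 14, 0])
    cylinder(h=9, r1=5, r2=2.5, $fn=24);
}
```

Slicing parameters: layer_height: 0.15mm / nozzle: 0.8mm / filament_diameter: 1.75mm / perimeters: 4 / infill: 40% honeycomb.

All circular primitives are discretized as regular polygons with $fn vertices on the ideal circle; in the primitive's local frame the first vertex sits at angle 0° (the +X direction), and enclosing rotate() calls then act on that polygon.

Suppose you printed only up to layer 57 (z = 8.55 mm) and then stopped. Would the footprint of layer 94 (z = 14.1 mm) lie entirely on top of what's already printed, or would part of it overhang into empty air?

entirely on top

Compare the two slices. At z = 8.55: the 22×16 cube contributes its full rectangle (area 352.00 mm²); the cylinder at (5.5, 8) is not intersected at this z (z outside [12, 20.5]); the cone at (11.5, 14) (r1=5→r2=2.5) has section circumradius 2.625 here — a regular 24-gon (area = (24/2)·2.625²·sin(360°/24) = 21.40 mm²); Merging all regions: the regions partially overlap — summed areas 373.40 mm² minus the doubly-counted overlap 20.00 mm² gives 353.40 mm² — area = 353.40 mm². At z = 14.1: the cube is not intersected at this z (z outside [0, 14]); the r=2 cylinder at (5.5, 8) contributes a regular 24-gon of circumradius 2 (area = (24/2)·2.000²·sin(360°/24) = 12.42 mm²); the cone at (11.5, 14) is absent (z outside [0, 9]); Merging all regions: only the r=2 cylinder at (5.5, 8) is present, so the union is just that shape — area = 12.42 mm². Checking containment: the cross-section at z = 14.1 is a subset of the cross-section at z = 8.55.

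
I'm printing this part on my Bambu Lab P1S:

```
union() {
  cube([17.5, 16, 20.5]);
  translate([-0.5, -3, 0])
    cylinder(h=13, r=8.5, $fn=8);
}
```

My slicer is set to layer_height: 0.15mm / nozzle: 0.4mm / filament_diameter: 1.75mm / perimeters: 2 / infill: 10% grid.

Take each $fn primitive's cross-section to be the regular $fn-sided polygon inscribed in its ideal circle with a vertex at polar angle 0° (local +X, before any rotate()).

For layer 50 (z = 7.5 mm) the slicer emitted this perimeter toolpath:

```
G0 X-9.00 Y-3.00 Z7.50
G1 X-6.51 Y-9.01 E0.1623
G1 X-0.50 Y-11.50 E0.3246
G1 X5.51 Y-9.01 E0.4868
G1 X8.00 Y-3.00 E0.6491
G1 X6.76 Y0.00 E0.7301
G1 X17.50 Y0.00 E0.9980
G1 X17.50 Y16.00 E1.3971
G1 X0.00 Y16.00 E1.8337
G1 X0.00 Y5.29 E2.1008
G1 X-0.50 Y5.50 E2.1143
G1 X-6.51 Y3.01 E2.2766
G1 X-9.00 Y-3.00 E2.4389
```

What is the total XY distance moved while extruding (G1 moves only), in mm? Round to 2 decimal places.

Sum the Euclidean lengths of each G1 segment: total = 97.77 mm.

97.77 mm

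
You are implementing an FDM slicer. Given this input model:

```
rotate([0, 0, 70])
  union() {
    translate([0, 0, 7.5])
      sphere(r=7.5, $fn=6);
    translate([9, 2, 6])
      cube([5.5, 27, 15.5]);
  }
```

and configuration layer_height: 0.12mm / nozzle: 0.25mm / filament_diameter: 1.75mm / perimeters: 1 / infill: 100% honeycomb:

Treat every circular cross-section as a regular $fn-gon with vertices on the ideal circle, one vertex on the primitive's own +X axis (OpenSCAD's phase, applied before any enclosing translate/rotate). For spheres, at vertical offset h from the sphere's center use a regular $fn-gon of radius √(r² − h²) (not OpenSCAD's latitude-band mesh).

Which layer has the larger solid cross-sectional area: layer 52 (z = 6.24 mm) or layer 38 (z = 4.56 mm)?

Layer 52 (z = 6.24): the r=7.5 sphere slices to a regular 6-gon of circumradius 7.393 (√(r²−h²) with h=1.26 from center) (area = (6/2)·7.393²·sin(360°/6) = 142.02 mm²); the cube at (9, 2) is present — its section is the full 5.5×27 rectangle (area 148.50 mm²); Taking the union: the 2 present regions are separate (no shared area or edge), so areas and boundary lengths simply add and each stays a separate island — area = 290.52 mm²; (whole slice rotated 70° about Z — lengths, areas and connectivity unchanged). So its area = 290.52 mm². Layer 38 (z = 4.56): the r=7.5 sphere contributes a regular 6-gon of circumradius √(7.5²−2.94²) = 6.900 (area = (6/2)·6.900²·sin(360°/6) = 123.69 mm²); the cube at (9, 2) is not intersected at this z (z outside [6, 21.5]); Taking the union: only the r=7.5 sphere is present, so the union is just that shape — area = 123.69 mm²; (whole slice rotated 70° about Z — lengths, areas and connectivity unchanged). So its area = 123.69 mm². Layer 52 is larger (290.52 vs 123.69 mm²).

layer 52 (z = 6.24 mm)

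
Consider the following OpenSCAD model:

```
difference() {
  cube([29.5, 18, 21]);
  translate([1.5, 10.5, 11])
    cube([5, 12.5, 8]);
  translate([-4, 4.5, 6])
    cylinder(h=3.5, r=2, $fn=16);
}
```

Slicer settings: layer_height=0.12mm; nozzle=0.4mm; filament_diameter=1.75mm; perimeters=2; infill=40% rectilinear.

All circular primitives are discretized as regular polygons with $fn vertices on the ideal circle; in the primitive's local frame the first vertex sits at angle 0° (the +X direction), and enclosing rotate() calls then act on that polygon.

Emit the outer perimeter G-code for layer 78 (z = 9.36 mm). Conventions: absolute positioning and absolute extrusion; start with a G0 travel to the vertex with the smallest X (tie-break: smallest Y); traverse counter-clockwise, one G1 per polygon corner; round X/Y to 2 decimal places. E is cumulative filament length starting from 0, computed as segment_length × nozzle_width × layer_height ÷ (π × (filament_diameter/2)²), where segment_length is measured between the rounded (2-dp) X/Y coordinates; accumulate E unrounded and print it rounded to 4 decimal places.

G0 X0.00 Y0.00 Z9.36
G1 X29.50 Y0.00 E0.5887
G1 X29.50 Y18.00 E0.9479
G1 X0.00 Y18.00 E1.5366
G1 X0.00 Y0.00 E1.8958

At z = 9.36 mm: the cube is present — its section is the full 29.5×18 rectangle; the cube at (1.5, 10.5) does not reach this height (z outside [11, 19]); the cylinder at (-4, 4.5): section is a regular 16-gon, circumradius r=2; Taking the first minus the rest: starting from the 29.5×18 cube, the r=2 cylinder at (-4, 4.5) misses the remaining region (no effect) — 1 connected region. The outline is a single polygon with 4 vertices. Extrusion per mm of travel: 0.4 × 0.12 / (π × 0.875²) = 0.019956. Accumulating E over each segment gives final E = 1.8958.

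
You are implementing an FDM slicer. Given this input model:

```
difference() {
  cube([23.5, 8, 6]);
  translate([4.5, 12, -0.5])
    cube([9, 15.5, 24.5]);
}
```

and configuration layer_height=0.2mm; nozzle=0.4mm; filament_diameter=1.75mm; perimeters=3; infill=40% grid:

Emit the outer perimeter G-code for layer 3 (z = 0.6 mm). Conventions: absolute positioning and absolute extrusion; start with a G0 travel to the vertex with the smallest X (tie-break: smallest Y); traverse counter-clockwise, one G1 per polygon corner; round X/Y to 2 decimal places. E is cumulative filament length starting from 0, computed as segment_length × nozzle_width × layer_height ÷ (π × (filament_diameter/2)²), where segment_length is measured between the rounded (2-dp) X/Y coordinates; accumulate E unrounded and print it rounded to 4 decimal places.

G0 X0.00 Y0.00 Z0.60
G1 X23.50 Y0.00 E0.7816
G1 X23.50 Y8.00 E1.0477
G1 X0.00 Y8.00 E1.8293
G1 X0.00 Y0.00 E2.0954

At z = 0.6 mm: the cube is present — its section is the full 23.5×8 rectangle; the cube at (4.5, 12) (footprint 9×15.5) is included at this height; After the difference (first − rest): starting from the 23.5×8 cube, the 9×15.5 cube at (4.5, 12) misses the remaining region (no effect) — 1 connected region. The outline is a single polygon with 4 vertices. Extrusion per mm of travel: 0.4 × 0.2 / (π × 0.875²) = 0.033260. Accumulating E over each segment gives final E = 2.0954.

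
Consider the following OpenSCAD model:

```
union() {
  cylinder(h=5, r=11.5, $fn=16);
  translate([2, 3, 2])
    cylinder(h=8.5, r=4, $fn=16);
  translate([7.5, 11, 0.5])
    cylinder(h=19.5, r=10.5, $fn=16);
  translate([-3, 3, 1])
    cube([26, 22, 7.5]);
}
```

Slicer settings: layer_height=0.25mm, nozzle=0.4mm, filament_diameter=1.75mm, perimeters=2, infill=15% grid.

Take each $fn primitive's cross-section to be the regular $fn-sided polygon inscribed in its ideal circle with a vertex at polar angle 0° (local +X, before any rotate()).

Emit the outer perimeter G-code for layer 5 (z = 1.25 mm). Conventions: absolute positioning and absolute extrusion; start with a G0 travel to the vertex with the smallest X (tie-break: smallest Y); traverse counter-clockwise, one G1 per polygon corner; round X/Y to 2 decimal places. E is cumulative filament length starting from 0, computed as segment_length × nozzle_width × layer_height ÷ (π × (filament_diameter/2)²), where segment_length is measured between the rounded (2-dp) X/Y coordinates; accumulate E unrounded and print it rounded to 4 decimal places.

At z = 1.25 mm: the cylinder: section is a regular 16-gon, circumradius r=11.5; the cylinder at (2, 3) does not reach this height (z outside [2, 10.5]); the r=10.5 cylinder at (7.5, 11) gives a regular 16-gon of circumradius 10.5 (constant along its height); the cube at (-3, 3) is present — its section is the full 26×22 rectangle; Combining (union): the regions partially overlap (shared area 426.82 mm²), so overlapping operands fuse into one piece — 1 connected region. The outline is a single polygon with 19 vertices. Extrusion per mm of travel: 0.4 × 0.25 / (π × 0.875²) = 0.041575. Accumulating E over each segment gives final E = 5.2558.

G0 X-11.50 Y0.00 Z1.25
G1 X-10.62 Y-4.40 E0.1866
G1 X-8.13 Y-8.13 E0.3730
G1 X-4.40 Y-10.62 E0.5595
G1 X0.00 Y-11.50 E0.7460
G1 X4.40 Y-10.62 E0.9326
G1 X8.13 Y-8.13 E1.1190
G1 X10.62 Y-4.40 E1.3055
G1 X11.50 Y0.00 E1.4920
G1 X11.25 Y1.25 E1.5450
G1 X11.52 Y1.30 E1.5564
G1 X14.06 Y3.00 E1.6835
G1 X23.00 Y3.00 E2.0552
G1 X23.00 Y25.00 E2.9699
G1 X-3.00 Y25.00 E4.0508
G1 X-3.00 Y10.90 E4.6370
G1 X-4.40 Y10.62 E4.6964
G1 X-8.13 Y8.13 E4.8828
G1 X-10.62 Y4.40 E5.0693
G1 X-11.50 Y0.00 E5.2558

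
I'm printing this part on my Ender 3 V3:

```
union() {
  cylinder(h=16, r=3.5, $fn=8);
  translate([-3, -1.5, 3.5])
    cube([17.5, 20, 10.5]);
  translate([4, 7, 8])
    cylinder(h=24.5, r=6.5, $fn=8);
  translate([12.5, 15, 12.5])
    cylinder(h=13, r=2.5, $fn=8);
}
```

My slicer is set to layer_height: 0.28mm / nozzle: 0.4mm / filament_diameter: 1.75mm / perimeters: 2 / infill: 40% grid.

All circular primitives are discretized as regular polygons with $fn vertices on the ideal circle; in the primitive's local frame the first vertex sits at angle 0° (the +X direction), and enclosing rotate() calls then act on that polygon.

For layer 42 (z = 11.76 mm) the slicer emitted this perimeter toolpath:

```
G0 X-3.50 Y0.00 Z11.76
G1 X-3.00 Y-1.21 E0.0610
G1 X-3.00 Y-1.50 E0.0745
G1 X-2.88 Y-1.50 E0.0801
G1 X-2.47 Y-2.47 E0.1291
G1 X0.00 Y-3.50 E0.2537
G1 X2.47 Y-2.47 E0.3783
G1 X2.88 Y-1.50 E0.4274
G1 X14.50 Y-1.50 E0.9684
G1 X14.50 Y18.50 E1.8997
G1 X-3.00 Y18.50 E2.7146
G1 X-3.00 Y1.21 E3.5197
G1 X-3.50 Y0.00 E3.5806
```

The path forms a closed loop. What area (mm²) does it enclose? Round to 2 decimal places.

358.34 mm²

Apply the shoelace formula to the sequence of (X, Y) vertices; enclosed area = 358.34 mm².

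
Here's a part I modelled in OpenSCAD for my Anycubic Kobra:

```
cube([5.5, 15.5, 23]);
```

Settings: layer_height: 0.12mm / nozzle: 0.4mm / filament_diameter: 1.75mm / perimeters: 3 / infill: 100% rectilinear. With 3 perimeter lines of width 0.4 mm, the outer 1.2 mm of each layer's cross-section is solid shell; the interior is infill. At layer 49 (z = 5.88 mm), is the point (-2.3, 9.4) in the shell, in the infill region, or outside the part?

outside

At z = 5.88 mm: the 5.5×15.5 cube contributes its full rectangle. Overall, the cross-section is a single solid region. The nearest boundary edge runs (0.00, 15.50)→(0.00, 0.00); distance from the point to it = 2.30 mm. The point is not inside any of the regions above, so it lies outside the cross-section (2.30 mm from the nearest boundary).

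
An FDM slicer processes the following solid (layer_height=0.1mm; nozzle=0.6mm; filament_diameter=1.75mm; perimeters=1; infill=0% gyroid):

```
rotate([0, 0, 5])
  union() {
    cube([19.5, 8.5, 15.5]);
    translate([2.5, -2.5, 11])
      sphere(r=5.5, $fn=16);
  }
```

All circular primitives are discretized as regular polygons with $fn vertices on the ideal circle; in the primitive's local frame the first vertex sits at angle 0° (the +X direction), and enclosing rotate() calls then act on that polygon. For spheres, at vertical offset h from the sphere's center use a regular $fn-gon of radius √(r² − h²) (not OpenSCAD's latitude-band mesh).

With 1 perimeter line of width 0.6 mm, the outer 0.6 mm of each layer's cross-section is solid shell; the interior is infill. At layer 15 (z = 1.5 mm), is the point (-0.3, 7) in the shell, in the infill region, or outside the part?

shell

At z = 1.5 mm: the cube (footprint 19.5×8.5) is included at this height; the sphere at (2.5, -2.5) does not reach this height (|z−center|=9.500 > r=5.5); Combining (union): only the 19.5×8.5 cube is present, so the union is just that shape — 1 connected region; (whole slice rotated 5° about Z — lengths, areas and connectivity unchanged). Overall, the cross-section is a single solid region. Undo the 5° rotation: the query point maps to (0.311, 7.000) in the un-rotated model frame. The nearest boundary edge runs (0.00, 8.50)→(0.00, 0.00); distance from the point to it = 0.31 mm. The point is inside the cross-section, 0.31 mm from the nearest boundary — within the 0.6 mm shell band (1 × 0.6).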